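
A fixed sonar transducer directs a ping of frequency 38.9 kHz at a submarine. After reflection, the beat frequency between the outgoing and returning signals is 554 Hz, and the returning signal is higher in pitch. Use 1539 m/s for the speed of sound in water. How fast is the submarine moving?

Double Doppler shift off a moving reflector: f₂ = f₀ · (v + u)/(v − u) (u > 0 toward emitter).
Returning signal is higher, so f₂ = f₀ + Δf = 38900 + 554 = 39454 Hz.
Rearranging, u = v · (f₂ − f₀)/(f₂ + f₀) = 1539 × 554/78354 ≈ 10.9 m/s.
So the submarine is moving at 10.9 m/s toward the emitter.

10.9 m/s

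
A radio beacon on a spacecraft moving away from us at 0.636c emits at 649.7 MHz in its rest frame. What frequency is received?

Relativistic Doppler for frequency: f' = f₀ · √((1 − β)/(1 + β)).
f' = 649.7 × √(0.3640/1.6360) = 649.7 × 0.47169 ≈ 306.5 MHz.

306.5 MHz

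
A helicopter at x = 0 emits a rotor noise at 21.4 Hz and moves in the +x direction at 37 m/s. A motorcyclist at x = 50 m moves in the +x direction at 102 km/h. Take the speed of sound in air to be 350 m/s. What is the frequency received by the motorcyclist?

102 km/h = 28.33 m/s.
The observer lies on the +x side, so the source is heading toward the observer and the observer is heading away from the source.
Both move, so f' = f · (v − v_o)/(v − v_s).
f' = 21.4 × (350 − 28.33)/(350 − 37) = 21.4 × 321.67/313 ≈ 22.0 Hz.

22.0 Hz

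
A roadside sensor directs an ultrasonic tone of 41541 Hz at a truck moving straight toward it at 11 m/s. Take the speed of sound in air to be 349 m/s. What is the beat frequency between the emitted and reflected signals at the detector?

The truck first receives the wave as a moving observer: f₁ = f₀ · (v + u)/v = 41541 × (349 + 11)/349 ≈ 42850 Hz.
The reflection then acts as a moving source: f₂ = f₁ · v/(v − u) ≈ 44245 Hz.
Beat frequency: |f₂ − f₀| = 2u·f₀/(v − u) = 2 × 11 × 41541/338 ≈ 2704 Hz.

2704 Hz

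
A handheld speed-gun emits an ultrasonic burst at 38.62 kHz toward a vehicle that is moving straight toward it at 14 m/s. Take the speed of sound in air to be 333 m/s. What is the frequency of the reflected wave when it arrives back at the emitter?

The vehicle first receives the wave as a moving observer: f₁ = f₀ · (v + u)/v = 38.62 × (333 + 14)/333 ≈ 40.2 kHz.
The reflection then acts as a moving source: f₂ = f₁ · v/(v − u) ≈ 42.0 kHz.
Equivalently f₂ = f₀ · (v + u)/(v − u).

42.0 kHz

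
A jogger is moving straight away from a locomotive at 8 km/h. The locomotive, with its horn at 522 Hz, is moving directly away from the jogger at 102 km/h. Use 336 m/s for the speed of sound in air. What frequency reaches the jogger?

478 Hz

102 km/h = 28.33 m/s; 8 km/h = 2.222 m/s.
General Doppler shift: f' = f · (v − v_o)/(v + v_s).
f' = 522 × (336 − 2.222)/(336 + 28.33) = 522 × 333.78/364.33 ≈ 478 Hz.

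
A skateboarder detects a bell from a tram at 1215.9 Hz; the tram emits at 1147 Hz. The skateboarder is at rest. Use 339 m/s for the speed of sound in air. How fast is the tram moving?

19.2 m/s

f' > f, so the tram is approaching.
f' = f · v/(v − v_s) ⇒ v_s = v · |1 − f/f'|.
v_s = 339 × |1 − 1147/1215.9| = 339 × 0.05667 ≈ 19.2 m/s.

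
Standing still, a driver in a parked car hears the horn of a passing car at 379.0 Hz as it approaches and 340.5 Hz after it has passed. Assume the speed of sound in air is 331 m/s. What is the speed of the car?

f₁/f₂ = (v + v_s)/(v − v_s), so v_s = v · (f₁ − f₂)/(f₁ + f₂).
v_s = 331 × (379.0 − 340.5)/(379.0 + 340.5) = 331 × 38.5/719.5 ≈ 17.7 m/s.

17.7 m/s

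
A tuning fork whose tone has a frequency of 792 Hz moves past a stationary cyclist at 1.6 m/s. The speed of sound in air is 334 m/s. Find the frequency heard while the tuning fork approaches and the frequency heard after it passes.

Approaching: f₁ = f · v/(v − v_s) = 792 × 334/332.4 ≈ 796 Hz.
Receding: f₂ = f · v/(v + v_s) = 792 × 334/335.6 ≈ 788 Hz.

796 Hz approaching; 788 Hz receding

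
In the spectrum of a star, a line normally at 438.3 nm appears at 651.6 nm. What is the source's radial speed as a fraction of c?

λ'/λ₀ = 1.4867 > 1 (redshift), so the source is receding.
λ'/λ₀ = √((1 + β)/(1 − β)) for a receding source ⇒ β = (r² − 1)/(r² + 1) with r = λ'/λ₀.
β = (2.2101 − 1)/(2.2101 + 1) ≈ 0.377.

0.377c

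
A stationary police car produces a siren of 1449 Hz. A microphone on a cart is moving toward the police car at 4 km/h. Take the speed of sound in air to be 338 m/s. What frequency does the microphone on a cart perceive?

1454 Hz

4 km/h = 1.111 m/s.
Moving observer, stationary source: f' = f · (v + v_o)/v.
f' = 1449 × (338 + 1.111)/338 = 1449 × 339.11/338 ≈ 1454 Hz.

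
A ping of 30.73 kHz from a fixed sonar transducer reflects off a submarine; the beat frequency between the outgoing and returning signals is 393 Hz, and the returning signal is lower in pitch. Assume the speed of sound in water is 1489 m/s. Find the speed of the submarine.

Double Doppler shift off a moving reflector: f₂ = f₀ · (v + u)/(v − u) (u > 0 toward emitter).
Returning signal is lower, so f₂ = f₀ − Δf = 30730 − 393 = 30337 Hz.
Rearranging, u = v · (f₂ − f₀)/(f₂ + f₀) = 1489 × -393/61067 ≈ -9.6 m/s.
So the submarine is moving at 9.6 m/s away from the emitter.

9.6 m/s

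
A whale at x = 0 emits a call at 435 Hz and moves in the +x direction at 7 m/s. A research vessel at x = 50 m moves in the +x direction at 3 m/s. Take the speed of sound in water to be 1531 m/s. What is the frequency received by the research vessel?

The observer lies on the +x side, so the source is heading toward the observer and the observer is heading away from the source.
With source approaching and observer receding, f' = f · (v − v_o)/(v − v_s).
f' = 435 × (1531 − 3)/(1531 − 7) = 435 × 1528/1524 ≈ 436 Hz.

436 Hz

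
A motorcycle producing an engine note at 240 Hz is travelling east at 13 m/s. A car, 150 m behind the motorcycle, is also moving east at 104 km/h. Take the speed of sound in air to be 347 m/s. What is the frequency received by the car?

104 km/h = 28.89 m/s.
The car is behind, so the motorcycle is moving away from it while the car is moving toward the motorcycle.
General Doppler shift: f' = f · (v + v_o)/(v + v_s).
f' = 240 × (347 + 28.89)/(347 + 13) = 240 × 375.89/360 ≈ 251 Hz.

251 Hz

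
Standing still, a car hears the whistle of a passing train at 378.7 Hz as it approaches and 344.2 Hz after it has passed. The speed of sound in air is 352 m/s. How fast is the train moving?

16.8 m/s

f₁/f₂ = (v + v_s)/(v − v_s), so v_s = v · (f₁ − f₂)/(f₁ + f₂).
v_s = 352 × (378.7 − 344.2)/(378.7 + 344.2) = 352 × 34.5/722.9 ≈ 16.8 m/s.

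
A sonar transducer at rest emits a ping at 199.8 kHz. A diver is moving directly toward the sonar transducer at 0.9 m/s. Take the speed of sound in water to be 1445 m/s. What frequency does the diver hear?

199.9 kHz

Moving observer, stationary source: f' = f · (v + v_o)/v.
f' = 199.8 × (1445 + 0.9)/1445 = 199.8 × 1445.9/1445 ≈ 199.9 kHz.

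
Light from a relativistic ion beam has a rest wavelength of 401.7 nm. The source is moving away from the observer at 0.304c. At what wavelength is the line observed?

Relativistic Doppler for wavelength: λ' = λ₀ · √((1 + β)/(1 − β)).
λ' = 401.7 × √(1.3040/0.6960) = 401.7 × 1.36878 ≈ 549.8 nm.

549.8 nm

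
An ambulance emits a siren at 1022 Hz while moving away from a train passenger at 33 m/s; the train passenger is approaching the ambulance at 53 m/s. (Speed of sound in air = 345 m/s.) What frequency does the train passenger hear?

With source receding and observer approaching, f' = f · (v + v_o)/(v + v_s).
f' = 1022 × (345 + 53)/(345 + 33) = 1022 × 398/378 ≈ 1076 Hz.

1076 Hz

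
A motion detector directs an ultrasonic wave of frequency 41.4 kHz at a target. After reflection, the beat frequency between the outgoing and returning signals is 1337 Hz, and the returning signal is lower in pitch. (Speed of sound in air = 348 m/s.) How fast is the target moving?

Double Doppler shift off a moving reflector: f₂ = f₀ · (v + u)/(v − u) (u > 0 toward emitter).
Returning signal is lower, so f₂ = f₀ − Δf = 41400 − 1337 = 40063 Hz.
Rearranging, u = v · (f₂ − f₀)/(f₂ + f₀) = 348 × -1337/81463 ≈ -5.7 m/s.
So the target is moving at 5.7 m/s away from the emitter.

5.7 m/s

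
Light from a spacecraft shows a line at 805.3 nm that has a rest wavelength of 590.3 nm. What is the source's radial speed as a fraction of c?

0.301

λ'/λ₀ = 1.3642 > 1 (redshift), so the source is receding.
λ'/λ₀ = √((1 + β)/(1 − β)) for a receding source ⇒ β = (r² − 1)/(r² + 1) with r = λ'/λ₀.
β = (1.8611 − 1)/(1.8611 + 1) ≈ 0.301.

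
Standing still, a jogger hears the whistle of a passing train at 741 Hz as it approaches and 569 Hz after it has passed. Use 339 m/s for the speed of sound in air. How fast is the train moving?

45 m/s

f₁/f₂ = (v + v_s)/(v − v_s), so v_s = v · (f₁ − f₂)/(f₁ + f₂).
v_s = 339 × (741 − 569)/(741 + 569) = 339 × 172/1310 ≈ 45 m/s.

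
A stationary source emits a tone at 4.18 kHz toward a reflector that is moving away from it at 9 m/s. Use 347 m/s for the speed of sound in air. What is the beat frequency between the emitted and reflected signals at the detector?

211 Hz

At the reflector (a moving observer), f₁ = f₀ · (v − u)/v = 4.18 × 338/347 ≈ 4.072 kHz.
On reflection it acts as a source moving away from the stationary detector: f₂ = f₁ · v/(v + u) = 4.072 × 347/356 ≈ 3.969 kHz.
Equivalently f₂ = f₀ · (v − u)/(v + u).
Beat frequency (with f₀ = 4180 Hz): |f₂ − f₀| = 2u·f₀/(v + u) = 2 × 9 × 4180/356 ≈ 211 Hz.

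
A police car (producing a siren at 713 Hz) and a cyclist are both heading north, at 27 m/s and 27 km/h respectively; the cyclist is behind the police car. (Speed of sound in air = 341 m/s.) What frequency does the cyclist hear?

27 km/h = 7.5 m/s.
The cyclist is behind, so the police car is moving away from it while the cyclist is moving toward the police car.
Both move, so f' = f · (v + v_o)/(v + v_s).
f' = 713 × (341 + 7.5)/(341 + 27) = 713 × 348.5/368 ≈ 675 Hz.

675 Hz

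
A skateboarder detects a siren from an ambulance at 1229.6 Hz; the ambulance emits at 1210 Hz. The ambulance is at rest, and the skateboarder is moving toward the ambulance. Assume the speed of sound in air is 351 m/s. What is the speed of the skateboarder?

f' = f · (v + v_o)/v ⇒ v_o = v · |f'/f − 1|.
v_o = 351 × |1229.6/1210 − 1| = 351 × 0.0162 ≈ 5.7 m/s.

5.7 m/s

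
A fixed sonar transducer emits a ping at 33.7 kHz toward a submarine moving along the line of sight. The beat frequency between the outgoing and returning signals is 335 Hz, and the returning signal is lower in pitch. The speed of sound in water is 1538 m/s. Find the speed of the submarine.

Double Doppler shift off a moving reflector: f₂ = f₀ · (v + u)/(v − u) (u > 0 toward emitter).
Returning signal is lower, so f₂ = f₀ − Δf = 33700 − 335 = 33365 Hz.
Rearranging, u = v · (f₂ − f₀)/(f₂ + f₀) = 1538 × -335/67065 ≈ -7.7 m/s.
So the submarine is moving at 7.7 m/s away from the emitter.

7.7 m/s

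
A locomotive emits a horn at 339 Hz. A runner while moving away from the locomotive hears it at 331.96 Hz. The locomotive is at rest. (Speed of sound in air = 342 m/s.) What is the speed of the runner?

f' = f · (v − v_o)/v ⇒ v_o = v · |f'/f − 1|.
v_o = 342 × |331.96/339 − 1| = 342 × 0.02077 ≈ 7.1 m/s.

7.1 m/s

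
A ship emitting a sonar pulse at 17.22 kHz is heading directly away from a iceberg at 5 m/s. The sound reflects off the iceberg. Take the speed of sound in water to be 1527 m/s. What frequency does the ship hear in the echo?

17.11 kHz

The iceberg receives the sound from a moving source: f₁ = f₀ · v/(v + v_e) = 17.22 × 1527/1532 ≈ 17.16 kHz.
On the return leg the ship is a moving observer: f₂ = f₁ · (v − v_e)/v = 17.16 × 1522/1527 ≈ 17.11 kHz.
Equivalently f₂ = f₀ · (v − v_e)/(v + v_e).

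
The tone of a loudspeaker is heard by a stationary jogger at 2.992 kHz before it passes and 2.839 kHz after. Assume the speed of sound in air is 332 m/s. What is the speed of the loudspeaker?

8.7 m/s

f₁/f₂ = (v + v_s)/(v − v_s), so v_s = v · (f₁ − f₂)/(f₁ + f₂).
v_s = 332 × (2.992 − 2.839)/(2.992 + 2.839) = 332 × 0.153/5.831 ≈ 8.7 m/s.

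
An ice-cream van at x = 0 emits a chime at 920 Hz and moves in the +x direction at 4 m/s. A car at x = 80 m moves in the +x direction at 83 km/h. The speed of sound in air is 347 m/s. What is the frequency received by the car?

83 km/h = 23.06 m/s.
The observer lies on the +x side, so the source is heading toward the observer and the observer is heading away from the source.
General Doppler shift: f' = f · (v − v_o)/(v − v_s).
f' = 920 × (347 − 23.06)/(347 − 4) = 920 × 323.94/343 ≈ 869 Hz.

869 Hz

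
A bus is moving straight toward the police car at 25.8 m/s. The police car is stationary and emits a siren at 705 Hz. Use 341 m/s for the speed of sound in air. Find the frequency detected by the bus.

758 Hz

Moving observer, stationary source: f' = f · (v + v_o)/v.
f' = 705 × (341 + 25.8)/341 = 705 × 366.8/341 ≈ 758 Hz.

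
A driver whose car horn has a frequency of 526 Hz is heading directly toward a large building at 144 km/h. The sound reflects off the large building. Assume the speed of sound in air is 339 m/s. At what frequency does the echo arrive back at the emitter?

667 Hz

144 km/h = 40 m/s.
The large building receives the sound from a moving source: f₁ = f₀ · v/(v − v_e) = 526 × 339/299 ≈ 596 Hz.
On the return leg the driver is a moving observer: f₂ = f₁ · (v + v_e)/v = 596 × 379/339 ≈ 667 Hz.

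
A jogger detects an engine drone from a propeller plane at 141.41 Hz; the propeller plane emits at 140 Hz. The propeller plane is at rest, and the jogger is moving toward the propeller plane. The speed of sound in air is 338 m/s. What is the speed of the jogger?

3.4 m/s

f' = f · (v + v_o)/v ⇒ v_o = v · |f'/f − 1|.
v_o = 338 × |141.41/140 − 1| = 338 × 0.01007 ≈ 3.4 m/s.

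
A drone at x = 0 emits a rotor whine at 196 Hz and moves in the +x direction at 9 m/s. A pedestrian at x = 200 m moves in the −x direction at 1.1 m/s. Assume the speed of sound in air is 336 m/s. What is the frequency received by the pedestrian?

202 Hz

The observer lies on the +x side, so the source is heading toward the observer and the observer is heading toward the source.
Both move, so f' = f · (v + v_o)/(v − v_s).
f' = 196 × (336 + 1.1)/(336 − 9) = 196 × 337.1/327 ≈ 202 Hz.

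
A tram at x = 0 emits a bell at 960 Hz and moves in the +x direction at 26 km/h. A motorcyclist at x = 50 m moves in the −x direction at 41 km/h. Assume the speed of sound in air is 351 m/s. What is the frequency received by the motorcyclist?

26 km/h = 7.222 m/s; 41 km/h = 11.39 m/s.
The observer lies on the +x side, so the source is heading toward the observer and the observer is heading toward the source.
General Doppler shift: f' = f · (v + v_o)/(v − v_s).
f' = 960 × (351 + 11.39)/(351 − 7.222) = 960 × 362.39/343.78 ≈ 1012 Hz.

1012 Hz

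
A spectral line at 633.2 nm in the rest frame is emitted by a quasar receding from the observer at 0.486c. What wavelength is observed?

1076.6 nm

Relativistic Doppler for wavelength: λ' = λ₀ · √((1 + β)/(1 − β)).
λ' = 633.2 × √(1.4860/0.5140) = 633.2 × 1.70031 ≈ 1076.6 nm.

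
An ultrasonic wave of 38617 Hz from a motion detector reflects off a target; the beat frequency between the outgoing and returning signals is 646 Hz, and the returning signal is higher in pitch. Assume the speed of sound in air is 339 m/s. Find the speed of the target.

Double Doppler shift off a moving reflector: f₂ = f₀ · (v + u)/(v − u) (u > 0 toward emitter).
Returning signal is higher, so f₂ = f₀ + Δf = 38617 + 646 = 39263 Hz.
Rearranging, u = v · (f₂ − f₀)/(f₂ + f₀) = 339 × 646/77880 ≈ 2.81 m/s.
So the target is moving at 2.81 m/s toward the emitter.

2.81 m/s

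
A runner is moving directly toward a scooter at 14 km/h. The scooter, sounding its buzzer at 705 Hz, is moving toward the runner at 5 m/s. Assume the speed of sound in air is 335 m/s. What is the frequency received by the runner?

14 km/h = 3.889 m/s.
General Doppler shift: f' = f · (v + v_o)/(v − v_s).
f' = 705 × (335 + 3.889)/(335 − 5) = 705 × 338.89/330 ≈ 724 Hz.

724 Hz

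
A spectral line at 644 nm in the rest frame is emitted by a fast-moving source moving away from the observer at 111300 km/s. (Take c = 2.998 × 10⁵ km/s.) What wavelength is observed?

β = v/c = 111300/299800 = 0.3712.
Relativistic Doppler for wavelength: λ' = λ₀ · √((1 + β)/(1 − β)).
λ' = 644 × √(1.3712/0.6288) = 644 × 1.47679 ≈ 951.1 nm.

951.1 nm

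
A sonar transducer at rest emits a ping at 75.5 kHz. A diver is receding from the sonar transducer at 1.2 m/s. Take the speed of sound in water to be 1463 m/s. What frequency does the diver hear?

Moving observer, stationary source: f' = f · (v − v_o)/v.
f' = 75.5 × (1463 − 1.2)/1463 = 75.5 × 1461.8/1463 ≈ 75.4 kHz.

75.4 kHz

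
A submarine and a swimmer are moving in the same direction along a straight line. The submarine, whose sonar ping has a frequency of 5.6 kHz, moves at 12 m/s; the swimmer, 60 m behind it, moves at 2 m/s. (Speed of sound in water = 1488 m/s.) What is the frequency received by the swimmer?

5.56 kHz

The swimmer is behind, so the submarine is moving away from it while the swimmer is moving toward the submarine.
General Doppler shift: f' = f · (v + v_o)/(v + v_s).
f' = 5.6 × (1488 + 2)/(1488 + 12) = 5.6 × 1490/1500 ≈ 5.56 kHz.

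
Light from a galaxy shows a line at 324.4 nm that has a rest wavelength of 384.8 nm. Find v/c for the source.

0.169

λ'/λ₀ = 0.8430 < 1 (blueshift), so the source is approaching.
λ'/λ₀ = √((1 − β)/(1 + β)) for an approaching source ⇒ β = (1 − r²)/(1 + r²) with r = λ'/λ₀.
β = (1 − 0.7107)/(1 + 0.7107) ≈ 0.169.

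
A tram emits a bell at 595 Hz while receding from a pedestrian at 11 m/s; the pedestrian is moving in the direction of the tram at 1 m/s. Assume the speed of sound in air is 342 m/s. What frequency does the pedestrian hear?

578 Hz

General Doppler shift: f' = f · (v + v_o)/(v + v_s).
f' = 595 × (342 + 1)/(342 + 11) = 595 × 343/353 ≈ 578 Hz.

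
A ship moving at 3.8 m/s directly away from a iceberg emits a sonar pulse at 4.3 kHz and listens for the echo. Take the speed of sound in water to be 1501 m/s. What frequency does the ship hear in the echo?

The iceberg receives the sound from a moving source: f₁ = f₀ · v/(v + v_e) = 4.3 × 1501/1504.8 ≈ 4.29 kHz.
On the return leg the ship is a moving observer: f₂ = f₁ · (v − v_e)/v = 4.29 × 1497.2/1501 ≈ 4.28 kHz.

4.28 kHz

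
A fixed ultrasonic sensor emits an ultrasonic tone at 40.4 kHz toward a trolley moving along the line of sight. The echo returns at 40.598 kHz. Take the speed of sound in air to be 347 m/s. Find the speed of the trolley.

Double Doppler shift off a moving reflector: f₂ = f₀ · (v + u)/(v − u) (u > 0 toward emitter).
Rearranging, u = v · (f₂ − f₀)/(f₂ + f₀) = 347 × 0.198/80.998 ≈ 0.85 m/s.
So the trolley is moving at 0.85 m/s toward the emitter.

0.85 m/s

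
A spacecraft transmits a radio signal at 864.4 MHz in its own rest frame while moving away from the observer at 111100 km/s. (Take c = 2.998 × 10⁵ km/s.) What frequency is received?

β = v/c = 111100/299800 = 0.3706.
Relativistic Doppler for frequency: f' = f₀ · √((1 − β)/(1 + β)).
f' = 864.4 × √(0.6294/1.3706) = 864.4 × 0.67767 ≈ 585.8 MHz.

585.8 MHz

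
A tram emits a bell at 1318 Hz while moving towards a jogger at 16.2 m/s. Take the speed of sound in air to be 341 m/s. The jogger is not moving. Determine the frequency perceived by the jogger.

1384 Hz

With the source moving toward a stationary observer, f' = f · v/(v − v_s).
f' = 1318 × 341/(341 − 16.2) = 1318 × 341/324.8 ≈ 1384 Hz.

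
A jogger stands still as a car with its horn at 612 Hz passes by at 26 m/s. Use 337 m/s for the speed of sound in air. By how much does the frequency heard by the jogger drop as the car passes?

Approaching: f₁ = f · v/(v − v_s) = 612 × 337/311 ≈ 663.2 Hz.
Receding: f₂ = f · v/(v + v_s) = 612 × 337/363 ≈ 568.2 Hz.
Drop: f₁ − f₂ = 2f·v·v_s/(v² − v_s²) = 2 × 612 × 337 × 26/(337² − 26²) ≈ 95.0 Hz.

95.0 Hz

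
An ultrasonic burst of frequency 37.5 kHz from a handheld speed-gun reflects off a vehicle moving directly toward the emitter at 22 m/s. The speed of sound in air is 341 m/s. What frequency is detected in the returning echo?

42.7 kHz

At the vehicle (a moving observer), f₁ = f₀ · (v + u)/v = 37.5 × 363/341 ≈ 39.9 kHz.
The reflection then acts as a moving source: f₂ = f₁ · v/(v − u) ≈ 42.7 kHz.
Equivalently f₂ = f₀ · (v + u)/(v − u).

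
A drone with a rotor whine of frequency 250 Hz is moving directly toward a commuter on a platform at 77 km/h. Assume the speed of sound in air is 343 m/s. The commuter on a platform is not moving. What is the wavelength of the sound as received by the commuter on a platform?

1.29 m

77 km/h = 21.39 m/s.
Only the source moves, toward the listener, so f' = f · v/(v − v_s).
f' = 250 × 343/(343 − 21.39) ≈ 267 Hz.
λ' = v/f' = 343/266.626 ≈ 1.29 m.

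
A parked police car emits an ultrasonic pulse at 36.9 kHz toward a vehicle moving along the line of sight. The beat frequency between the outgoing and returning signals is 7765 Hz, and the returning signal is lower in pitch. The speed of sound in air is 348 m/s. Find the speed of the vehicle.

Double Doppler shift off a moving reflector: f₂ = f₀ · (v + u)/(v − u) (u > 0 toward emitter).
Returning signal is lower, so f₂ = f₀ − Δf = 36900 − 7765 = 29135 Hz.
Rearranging, u = v · (f₂ − f₀)/(f₂ + f₀) = 348 × -7765/66035 ≈ -41 m/s.
So the vehicle is moving at 41 m/s away from the emitter.

41 m/s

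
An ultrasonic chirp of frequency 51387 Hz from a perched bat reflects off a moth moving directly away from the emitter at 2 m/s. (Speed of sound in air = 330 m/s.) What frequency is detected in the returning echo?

The moth first receives the wave as a moving observer: f₁ = f₀ · (v − u)/v = 51387 × (330 − 2)/330 ≈ 51076 Hz.
On reflection it acts as a source moving away from the stationary detector: f₂ = f₁ · v/(v + u) = 51076 × 330/332 ≈ 50768 Hz.

50768 Hz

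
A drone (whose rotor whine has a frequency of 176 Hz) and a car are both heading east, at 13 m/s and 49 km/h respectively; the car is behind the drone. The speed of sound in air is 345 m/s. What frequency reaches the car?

49 km/h = 13.61 m/s.
The car is behind, so the drone is moving away from it while the car is moving toward the drone.
Both move, so f' = f · (v + v_o)/(v + v_s).
f' = 176 × (345 + 13.61)/(345 + 13) = 176 × 358.61/358 ≈ 176 Hz.

176 Hz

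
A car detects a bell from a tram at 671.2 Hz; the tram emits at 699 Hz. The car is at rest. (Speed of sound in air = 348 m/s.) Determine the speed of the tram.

14.4 m/s

f' < f, so the tram is receding.
f' = f · v/(v + v_s) ⇒ v_s = v · |1 − f/f'|.
v_s = 348 × |1 − 699/671.2| = 348 × 0.04142 ≈ 14.4 m/s.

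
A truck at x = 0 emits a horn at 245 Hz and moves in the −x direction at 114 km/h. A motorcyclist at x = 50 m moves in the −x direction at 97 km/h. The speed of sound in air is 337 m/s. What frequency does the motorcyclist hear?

114 km/h = 31.67 m/s; 97 km/h = 26.94 m/s.
The observer lies on the +x side, so the source is heading away from the observer and the observer is heading toward the source.
General Doppler shift: f' = f · (v + v_o)/(v + v_s).
f' = 245 × (337 + 26.94)/(337 + 31.67) = 245 × 363.94/368.67 ≈ 242 Hz.

242 Hz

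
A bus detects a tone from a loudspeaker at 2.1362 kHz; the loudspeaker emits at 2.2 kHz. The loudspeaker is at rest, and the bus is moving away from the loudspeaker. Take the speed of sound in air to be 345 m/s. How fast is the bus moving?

f' = f · (v − v_o)/v ⇒ v_o = v · |f'/f − 1|.
v_o = 345 × |2.1362/2.2 − 1| = 345 × 0.029 ≈ 10.0 m/s.

10.0 m/s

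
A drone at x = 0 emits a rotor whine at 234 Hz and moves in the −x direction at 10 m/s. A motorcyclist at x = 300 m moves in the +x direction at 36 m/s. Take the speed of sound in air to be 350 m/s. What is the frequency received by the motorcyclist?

The observer lies on the +x side, so the source is heading away from the observer and the observer is heading away from the source.
With source receding and observer receding, f' = f · (v − v_o)/(v + v_s).
f' = 234 × (350 − 36)/(350 + 10) = 234 × 314/360 ≈ 204 Hz.

204 Hz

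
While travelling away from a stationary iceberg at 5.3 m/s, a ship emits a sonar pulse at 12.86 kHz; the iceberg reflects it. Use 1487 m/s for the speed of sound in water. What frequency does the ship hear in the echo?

The iceberg receives the sound from a moving source: f₁ = f₀ · v/(v + v_e) = 12.86 × 1487/1492.3 ≈ 12.81 kHz.
On the return leg the ship is a moving observer: f₂ = f₁ · (v − v_e)/v = 12.81 × 1481.7/1487 ≈ 12.77 kHz.
Equivalently f₂ = f₀ · (v − v_e)/(v + v_e).

12.77 kHz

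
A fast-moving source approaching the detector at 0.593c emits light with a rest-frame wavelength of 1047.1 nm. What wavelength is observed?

Relativistic Doppler for wavelength: λ' = λ₀ · √((1 − β)/(1 + β)).
λ' = 1047.1 × √(0.4070/1.5930) = 1047.1 × 0.50546 ≈ 529.3 nm.

529.3 nm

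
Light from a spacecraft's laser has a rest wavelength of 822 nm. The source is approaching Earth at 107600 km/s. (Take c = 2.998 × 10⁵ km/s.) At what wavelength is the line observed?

564.6 nm

β = v/c = 107600/299800 = 0.3589.
Relativistic Doppler for wavelength: λ' = λ₀ · √((1 − β)/(1 + β)).
λ' = 822 × √(0.6411/1.3589) = 822 × 0.68686 ≈ 564.6 nm.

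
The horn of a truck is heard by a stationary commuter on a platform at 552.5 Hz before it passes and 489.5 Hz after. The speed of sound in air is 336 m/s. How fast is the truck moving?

20.3 m/s

f₁/f₂ = (v + v_s)/(v − v_s), so v_s = v · (f₁ − f₂)/(f₁ + f₂).
v_s = 336 × (552.5 − 489.5)/(552.5 + 489.5) = 336 × 63.0/1042.0 ≈ 20.3 m/s.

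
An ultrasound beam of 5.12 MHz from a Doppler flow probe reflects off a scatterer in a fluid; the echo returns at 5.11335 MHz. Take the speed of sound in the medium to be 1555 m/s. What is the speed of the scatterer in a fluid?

Double Doppler shift off a moving reflector: f₂ = f₀ · (v + u)/(v − u) (u > 0 toward emitter).
Rearranging, u = v · (f₂ − f₀)/(f₂ + f₀) = 1555 × -0.00665/10.23335 ≈ -1.01 m/s.
So the scatterer in a fluid is moving at 1.01 m/s away from the emitter.

1.01 m/s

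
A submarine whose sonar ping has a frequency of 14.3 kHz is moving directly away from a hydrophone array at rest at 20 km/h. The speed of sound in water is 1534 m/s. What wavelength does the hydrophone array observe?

20 km/h = 5.556 m/s.
Moving source, stationary observer: f' = f · v/(v + v_s) since the source is receding.
f' = 14.3 × 1534/(1534 + 5.556) ≈ 14.25 kHz.
λ' = v/f' = 1534/14248.4 ≈ 10.8 cm.

10.8 cm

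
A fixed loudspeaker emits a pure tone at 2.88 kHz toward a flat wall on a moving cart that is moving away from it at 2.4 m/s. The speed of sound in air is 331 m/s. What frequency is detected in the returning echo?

2.84 kHz

The flat wall on a moving cart first receives the wave as a moving observer: f₁ = f₀ · (v − u)/v = 2.88 × (331 − 2.4)/331 ≈ 2.86 kHz.
The reflection then acts as a moving source: f₂ = f₁ · v/(v + u) ≈ 2.84 kHz.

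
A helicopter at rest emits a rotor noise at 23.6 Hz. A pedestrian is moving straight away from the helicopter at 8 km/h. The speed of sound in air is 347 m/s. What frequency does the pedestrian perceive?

8 km/h = 2.222 m/s.
Only the observer moves, away from the source, so f' = f · (v − v_o)/v.
f' = 23.6 × (347 − 2.222)/347 = 23.6 × 344.78/347 ≈ 23.4 Hz.

23.4 Hz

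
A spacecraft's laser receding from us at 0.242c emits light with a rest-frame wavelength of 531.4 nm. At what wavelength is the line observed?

Relativistic Doppler for wavelength: λ' = λ₀ · √((1 + β)/(1 − β)).
λ' = 531.4 × √(1.2420/0.7580) = 531.4 × 1.28005 ≈ 680.2 nm.

680.2 nm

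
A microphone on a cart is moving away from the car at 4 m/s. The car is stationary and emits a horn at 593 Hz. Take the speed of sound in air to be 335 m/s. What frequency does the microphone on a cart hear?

Moving observer, stationary source: f' = f · (v − v_o)/v.
f' = 593 × (335 − 4)/335 = 593 × 331/335 ≈ 586 Hz.

586 Hz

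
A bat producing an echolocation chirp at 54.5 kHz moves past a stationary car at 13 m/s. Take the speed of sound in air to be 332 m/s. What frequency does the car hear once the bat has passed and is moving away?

52.4 kHz

Receding: f₂ = f · v/(v + v_s) = 54.5 × 332/345 ≈ 52.4 kHz.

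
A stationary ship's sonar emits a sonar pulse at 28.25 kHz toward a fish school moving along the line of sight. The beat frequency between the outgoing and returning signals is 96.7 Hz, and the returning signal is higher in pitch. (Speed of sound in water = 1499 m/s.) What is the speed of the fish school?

2.56 m/s

Double Doppler shift off a moving reflector: f₂ = f₀ · (v + u)/(v − u) (u > 0 toward emitter).
Returning signal is higher, so f₂ = f₀ + Δf = 28250 + 96.7 = 28346.7 Hz.
Rearranging, u = v · (f₂ − f₀)/(f₂ + f₀) = 1499 × 96.7/56596.7 ≈ 2.56 m/s.
So the fish school is moving at 2.56 m/s toward the emitter.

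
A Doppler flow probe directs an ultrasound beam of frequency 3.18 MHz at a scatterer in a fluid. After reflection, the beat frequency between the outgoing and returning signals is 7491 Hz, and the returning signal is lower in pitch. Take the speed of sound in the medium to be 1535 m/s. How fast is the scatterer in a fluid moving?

1.81 m/s

Double Doppler shift off a moving reflector: f₂ = f₀ · (v + u)/(v − u) (u > 0 toward emitter).
Returning signal is lower, so f₂ = f₀ − Δf = 3180000 − 7491 = 3172509 Hz.
Rearranging, u = v · (f₂ − f₀)/(f₂ + f₀) = 1535 × -7491/6352509 ≈ -1.81 m/s.
So the scatterer in a fluid is moving at 1.81 m/s away from the emitter.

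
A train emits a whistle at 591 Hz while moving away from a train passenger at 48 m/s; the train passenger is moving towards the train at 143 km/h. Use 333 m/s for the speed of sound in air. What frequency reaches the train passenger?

578 Hz

143 km/h = 39.72 m/s.
With source receding and observer approaching, f' = f · (v + v_o)/(v + v_s).
f' = 591 × (333 + 39.72)/(333 + 48) = 591 × 372.72/381 ≈ 578 Hz.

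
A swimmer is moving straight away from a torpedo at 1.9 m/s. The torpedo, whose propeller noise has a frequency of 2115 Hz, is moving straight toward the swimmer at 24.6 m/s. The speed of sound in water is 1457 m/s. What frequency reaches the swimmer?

General Doppler shift: f' = f · (v − v_o)/(v − v_s).
f' = 2115 × (1457 − 1.9)/(1457 − 24.6) = 2115 × 1455.1/1432.4 ≈ 2149 Hz.

2149 Hz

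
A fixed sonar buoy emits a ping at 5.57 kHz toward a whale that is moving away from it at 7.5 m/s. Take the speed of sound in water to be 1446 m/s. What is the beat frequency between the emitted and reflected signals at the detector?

At the whale (a moving observer), f₁ = f₀ · (v − u)/v = 5.57 × 1438.5/1446 ≈ 5.5411 kHz.
The reflection then acts as a moving source: f₂ = f₁ · v/(v + u) ≈ 5.5125 kHz.
Beat frequency (with f₀ = 5570 Hz): |f₂ − f₀| = 2u·f₀/(v + u) = 2 × 7.5 × 5570/1453.5 ≈ 57.5 Hz.

57.5 Hz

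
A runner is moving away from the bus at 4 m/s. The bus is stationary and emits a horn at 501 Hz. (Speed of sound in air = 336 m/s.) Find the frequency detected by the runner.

Moving observer, stationary source: f' = f · (v − v_o)/v.
f' = 501 × (336 − 4)/336 = 501 × 332/336 ≈ 495 Hz.

495 Hz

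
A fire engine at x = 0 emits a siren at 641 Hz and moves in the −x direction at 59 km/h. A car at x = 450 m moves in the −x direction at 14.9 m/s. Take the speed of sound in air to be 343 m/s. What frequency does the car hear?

638 Hz

59 km/h = 16.39 m/s.
The observer lies on the +x side, so the source is heading away from the observer and the observer is heading toward the source.
General Doppler shift: f' = f · (v + v_o)/(v + v_s).
f' = 641 × (343 + 14.9)/(343 + 16.39) = 641 × 357.9/359.39 ≈ 638 Hz.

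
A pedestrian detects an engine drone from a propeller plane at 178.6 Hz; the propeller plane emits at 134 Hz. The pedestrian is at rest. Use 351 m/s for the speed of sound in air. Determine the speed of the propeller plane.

f' > f, so the propeller plane is approaching.
f' = f · v/(v − v_s) ⇒ v_s = v · |1 − f/f'|.
v_s = 351 × |1 − 134/178.6| = 351 × 0.2497 ≈ 88 m/s.

88 m/s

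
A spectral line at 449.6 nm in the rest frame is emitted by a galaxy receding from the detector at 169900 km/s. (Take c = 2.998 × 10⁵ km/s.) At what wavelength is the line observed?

854.9 nm

β = v/c = 169900/299800 = 0.5667.
Relativistic Doppler for wavelength: λ' = λ₀ · √((1 + β)/(1 − β)).
λ' = 449.6 × √(1.5667/0.4333) = 449.6 × 1.90154 ≈ 854.9 nm.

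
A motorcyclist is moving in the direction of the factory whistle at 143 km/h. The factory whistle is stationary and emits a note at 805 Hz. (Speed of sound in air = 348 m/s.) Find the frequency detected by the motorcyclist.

143 km/h = 39.72 m/s.
Moving observer, stationary source: f' = f · (v + v_o)/v.
f' = 805 × (348 + 39.72)/348 = 805 × 387.72/348 ≈ 897 Hz.

897 Hz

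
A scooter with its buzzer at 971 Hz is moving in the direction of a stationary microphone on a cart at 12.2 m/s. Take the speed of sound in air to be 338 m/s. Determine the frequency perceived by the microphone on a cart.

1007 Hz

Moving source, stationary observer: f' = f · v/(v − v_s) since the source is approaching.
f' = 971 × 338/(338 − 12.2) = 971 × 338/325.8 ≈ 1007 Hz.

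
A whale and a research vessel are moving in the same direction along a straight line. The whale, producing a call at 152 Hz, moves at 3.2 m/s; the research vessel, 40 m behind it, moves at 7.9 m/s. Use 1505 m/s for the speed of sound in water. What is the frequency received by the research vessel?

152 Hz

The research vessel is behind, so the whale is moving away from it while the research vessel is moving toward the whale.
Both move, so f' = f · (v + v_o)/(v + v_s).
f' = 152 × (1505 + 7.9)/(1505 + 3.2) = 152 × 1512.9/1508.2 ≈ 152 Hz.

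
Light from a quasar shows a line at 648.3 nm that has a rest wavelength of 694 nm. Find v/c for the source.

λ'/λ₀ = 0.9341 < 1 (blueshift), so the source is approaching.
λ'/λ₀ = √((1 − β)/(1 + β)) for an approaching source ⇒ β = (1 − r²)/(1 + r²) with r = λ'/λ₀.
β = (1 − 0.8726)/(1 + 0.8726) ≈ 0.068.

0.068c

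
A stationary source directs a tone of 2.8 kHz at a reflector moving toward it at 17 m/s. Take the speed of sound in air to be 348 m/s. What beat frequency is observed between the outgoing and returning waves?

288 Hz

At the reflector (a moving observer), f₁ = f₀ · (v + u)/v = 2.8 × 365/348 ≈ 2.937 kHz.
The reflection then acts as a moving source: f₂ = f₁ · v/(v − u) ≈ 3.088 kHz.
Beat frequency (with f₀ = 2800 Hz): |f₂ − f₀| = 2u·f₀/(v − u) = 2 × 17 × 2800/331 ≈ 288 Hz.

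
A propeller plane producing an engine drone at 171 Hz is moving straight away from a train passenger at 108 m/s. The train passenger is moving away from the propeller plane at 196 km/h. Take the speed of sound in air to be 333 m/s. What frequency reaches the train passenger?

196 km/h = 54.44 m/s.
Both move, so f' = f · (v − v_o)/(v + v_s).
f' = 171 × (333 − 54.44)/(333 + 108) = 171 × 278.56/441 ≈ 108 Hz.

108 Hz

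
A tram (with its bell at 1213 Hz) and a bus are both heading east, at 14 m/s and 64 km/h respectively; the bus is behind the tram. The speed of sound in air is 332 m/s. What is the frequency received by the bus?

64 km/h = 17.78 m/s.
The bus is behind, so the tram is moving away from it while the bus is moving toward the tram.
Both move, so f' = f · (v + v_o)/(v + v_s).
f' = 1213 × (332 + 17.78)/(332 + 14) = 1213 × 349.78/346 ≈ 1226 Hz.

1226 Hz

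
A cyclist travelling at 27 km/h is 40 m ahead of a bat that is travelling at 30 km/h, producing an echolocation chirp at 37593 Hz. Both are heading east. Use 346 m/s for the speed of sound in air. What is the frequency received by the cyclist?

30 km/h = 8.333 m/s; 27 km/h = 7.5 m/s.
The cyclist is ahead, so the bat is moving toward it while the cyclist is moving away from the bat.
General Doppler shift: f' = f · (v − v_o)/(v − v_s).
f' = 37593 × (346 − 7.5)/(346 − 8.333) = 37593 × 338.5/337.67 ≈ 37686 Hz.

37686 Hz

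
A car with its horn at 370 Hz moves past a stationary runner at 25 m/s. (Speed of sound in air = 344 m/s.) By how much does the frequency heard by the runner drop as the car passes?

Approaching: f₁ = f · v/(v − v_s) = 370 × 344/319 ≈ 399.0 Hz.
Receding: f₂ = f · v/(v + v_s) = 370 × 344/369 ≈ 344.9 Hz.
Drop: f₁ − f₂ = 2f·v·v_s/(v² − v_s²) = 2 × 370 × 344 × 25/(344² − 25²) ≈ 54.1 Hz.

54.1 Hz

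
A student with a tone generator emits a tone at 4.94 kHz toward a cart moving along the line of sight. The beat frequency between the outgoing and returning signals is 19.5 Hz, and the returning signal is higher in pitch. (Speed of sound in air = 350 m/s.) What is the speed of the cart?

0.69 m/s

Double Doppler shift off a moving reflector: f₂ = f₀ · (v + u)/(v − u) (u > 0 toward emitter).
Returning signal is higher, so f₂ = f₀ + Δf = 4940 + 19.5 = 4959.5 Hz.
Rearranging, u = v · (f₂ − f₀)/(f₂ + f₀) = 350 × 19.5/9899.5 ≈ 0.69 m/s.
So the cart is moving at 0.69 m/s toward the emitter.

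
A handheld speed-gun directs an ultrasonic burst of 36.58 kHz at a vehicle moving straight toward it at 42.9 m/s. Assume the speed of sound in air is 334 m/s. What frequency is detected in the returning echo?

The vehicle first receives the wave as a moving observer: f₁ = f₀ · (v + u)/v = 36.58 × (334 + 42.9)/334 ≈ 41.3 kHz.
The reflection then acts as a moving source: f₂ = f₁ · v/(v − u) ≈ 47.4 kHz.

47.4 kHz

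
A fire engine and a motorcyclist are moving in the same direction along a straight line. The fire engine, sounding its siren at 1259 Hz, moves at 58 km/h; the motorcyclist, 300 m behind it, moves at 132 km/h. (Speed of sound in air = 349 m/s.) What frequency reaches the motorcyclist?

1330 Hz

58 km/h = 16.11 m/s; 132 km/h = 36.67 m/s.
The motorcyclist is behind, so the fire engine is moving away from it while the motorcyclist is moving toward the fire engine.
Both move, so f' = f · (v + v_o)/(v + v_s).
f' = 1259 × (349 + 36.67)/(349 + 16.11) = 1259 × 385.67/365.11 ≈ 1330 Hz.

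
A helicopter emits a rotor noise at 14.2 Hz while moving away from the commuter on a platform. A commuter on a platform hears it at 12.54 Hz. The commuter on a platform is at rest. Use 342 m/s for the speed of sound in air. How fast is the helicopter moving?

f' = f · v/(v + v_s) ⇒ v_s = v · |1 − f/f'|.
v_s = 342 × |1 − 14.2/12.54| = 342 × 0.1324 ≈ 45 m/s.

45 m/s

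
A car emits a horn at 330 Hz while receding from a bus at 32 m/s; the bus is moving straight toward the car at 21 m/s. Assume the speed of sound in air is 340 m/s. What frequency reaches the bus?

320 Hz

General Doppler shift: f' = f · (v + v_o)/(v + v_s).
f' = 330 × (340 + 21)/(340 + 32) = 330 × 361/372 ≈ 320 Hz.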